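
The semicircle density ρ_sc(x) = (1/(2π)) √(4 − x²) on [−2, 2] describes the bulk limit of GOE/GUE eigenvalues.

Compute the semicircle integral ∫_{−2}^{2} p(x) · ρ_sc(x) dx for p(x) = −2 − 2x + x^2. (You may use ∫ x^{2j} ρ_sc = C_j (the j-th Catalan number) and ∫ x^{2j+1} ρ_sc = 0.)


Write p(x) = Σ a_i x^i, split into monomials and integrate each against ρ_sc separately.
Using ∫ x^{2j} ρ_sc = C_j = (1/(j+1)) C(2j, j) (Catalan numbers) and ∫ x^{2j+1} ρ_sc = 0 (odd monomials vanish by symmetry):
  i = 0 (even): a_0 · C_{0} = -2 · 1 = -2
  i = 1 (odd): ∫ x^1 ρ_sc = 0 (vanishes)
  i = 2 (even): a_2 · C_{1} = 1 · 1 = 1

Summing the contributions: ∫_{−2}^{2} p(x) ρ_sc(x) dx = (-2) + 1 = -1.


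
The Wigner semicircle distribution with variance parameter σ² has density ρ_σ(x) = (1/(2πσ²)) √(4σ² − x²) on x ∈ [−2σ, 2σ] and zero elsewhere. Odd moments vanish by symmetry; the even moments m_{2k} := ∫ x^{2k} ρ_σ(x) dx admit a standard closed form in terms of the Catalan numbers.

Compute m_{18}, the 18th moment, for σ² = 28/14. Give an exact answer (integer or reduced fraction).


By the scaled semicircle moment identity, m_{2k} = σ^{2k} · C_k with k = 9.
C_9 = (1/(k+1)) · C(2k, k) = (1/10) · C(18, 9) = (1/10) · 48620 = 4862.
σ^{2k} = (σ²)^k = (28/14)^9 = 512.

Therefore m_{18} = σ^{18} · C_9 = 512 · 4862 = 2489344.


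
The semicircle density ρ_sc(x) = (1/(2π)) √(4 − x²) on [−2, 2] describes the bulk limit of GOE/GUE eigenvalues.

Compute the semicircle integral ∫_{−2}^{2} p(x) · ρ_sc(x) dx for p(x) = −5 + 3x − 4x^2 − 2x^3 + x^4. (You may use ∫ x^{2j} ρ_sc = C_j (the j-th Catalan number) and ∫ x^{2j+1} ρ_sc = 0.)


Write p(x) = Σ a_i x^i, split into monomials and integrate each against ρ_sc separately.
Using ∫ x^{2j} ρ_sc = C_j = (1/(j+1)) C(2j, j) (Catalan numbers) and ∫ x^{2j+1} ρ_sc = 0 (odd monomials vanish by symmetry):
  i = 0 (even): a_0 · C_{0} = -5 · 1 = -5
  i = 1 (odd): ∫ x^1 ρ_sc = 0 (vanishes)
  i = 2 (even): a_2 · C_{1} = -4 · 1 = -4
  i = 3 (odd): ∫ x^3 ρ_sc = 0 (vanishes)
  i = 4 (even): a_4 · C_{2} = 1 · 2 = 2

Summing the contributions: ∫_{−2}^{2} p(x) ρ_sc(x) dx = (-5) + (-4) + 2 = -7.


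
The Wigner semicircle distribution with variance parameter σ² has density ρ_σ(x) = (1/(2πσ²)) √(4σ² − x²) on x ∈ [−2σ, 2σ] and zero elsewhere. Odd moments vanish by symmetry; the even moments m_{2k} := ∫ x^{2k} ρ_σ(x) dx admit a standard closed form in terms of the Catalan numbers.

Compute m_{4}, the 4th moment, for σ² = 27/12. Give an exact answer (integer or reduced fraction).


By the scaled semicircle moment identity, m_{2k} = σ^{2k} · C_k with k = 2.
C_2 = (1/(k+1)) · C(2k, k) = (1/3) · C(4, 2) = (1/3) · 6 = 2.
σ^{2k} = (σ²)^k = (27/12)^2 = 81/16.

Therefore m_{4} = σ^{4} · C_2 = (81/16) · 2 = 81/8.


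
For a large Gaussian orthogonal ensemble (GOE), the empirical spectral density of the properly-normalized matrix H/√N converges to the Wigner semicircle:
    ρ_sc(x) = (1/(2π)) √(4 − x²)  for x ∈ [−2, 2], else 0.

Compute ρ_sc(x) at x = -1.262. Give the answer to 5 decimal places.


ρ_sc(x) = (1/(2π)) √(4 − x²). With x = -1.262:
  4 − x² = 4 − (-1.262)² = 4 − 1.592644 = 2.407356.
  √(4 − x²) = 1.551566.
  1/(2π) = 0.159155.
  ρ_sc(-1.262) = 0.159155 · 1.551566 = 0.246939.

Rounded to 5 decimal places: ρ_sc(-1.262) ≈ 0.24694.


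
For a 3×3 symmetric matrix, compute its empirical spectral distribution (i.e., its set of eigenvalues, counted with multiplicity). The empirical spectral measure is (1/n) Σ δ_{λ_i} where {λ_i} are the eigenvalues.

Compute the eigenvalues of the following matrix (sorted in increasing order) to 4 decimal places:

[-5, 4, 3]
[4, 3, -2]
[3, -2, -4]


Since M is real symmetric, all three eigenvalues are real; they are the roots of det(λI − M) = λ³ − (tr M) λ² + s λ − det M, where s is the sum of the principal 2×2 minors.
tr M = -5 + 3 + (-4) = -6.
s = ((-5)·3 − 4²) + ((-5)·(-4) − 3²) + (3·(-4) − (-2)²) = -31 + 11 + (-16) = -36.
det M (expand along row 1) = (-5)·(-16) − 4·(-10) + 3·(-17) = 69.
Characteristic polynomial: λ³ + 6λ² − 36λ − 69 = 0.
Substitute λ = y + (tr M)/3 = y − 2.000000 to remove the quadratic term: y³ + p·y + q = 0 with p = s − (tr M)²/3 = -48.000000 and q = −2(tr M)³/27 + (tr M)·s/3 − det M = 19.000000.
Three real roots ⇒ use the trigonometric (Viète) form: r = 2√(−p/3) = 8.000000, φ = arccos(3q/(p·r)) = arccos(-0.148438) = 1.719784 rad.
y_k = r·cos(φ/3 − 2πk/3) for k = 0, 1, 2 gives y = 6.721092, 0.397138, -7.118230.
λ_k = y_k − 2.000000 gives λ = 4.7211, -1.6029, -9.1182 (check: the sum is -6.0000 = tr M).

Eigenvalues sorted in increasing order: [-9.1182, -1.6029, 4.7211].


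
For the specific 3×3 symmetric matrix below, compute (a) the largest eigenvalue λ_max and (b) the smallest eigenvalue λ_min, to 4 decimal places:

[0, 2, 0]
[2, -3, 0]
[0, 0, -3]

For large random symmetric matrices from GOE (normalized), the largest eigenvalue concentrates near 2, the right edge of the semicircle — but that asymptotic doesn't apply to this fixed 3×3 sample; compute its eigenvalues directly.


Since M is real symmetric, all three eigenvalues are real; they are the roots of det(λI − M) = λ³ − (tr M) λ² + s λ − det M, where s is the sum of the principal 2×2 minors.
tr M = 0 + (-3) + (-3) = -6.
s = (0·(-3) − 2²) + (0·(-3) − 0²) + ((-3)·(-3) − 0²) = -4 + 0 + 9 = 5.
det M (expand along row 1) = 0·9 − 2·(-6) + 0·0 = 12.
Characteristic polynomial: λ³ + 6λ² + 5λ − 12 = 0.
Substitute λ = y + (tr M)/3 = y − 2.000000 to remove the quadratic term: y³ + p·y + q = 0 with p = s − (tr M)²/3 = -7.000000 and q = −2(tr M)³/27 + (tr M)·s/3 − det M = -6.000000.
Three real roots ⇒ use the trigonometric (Viète) form: r = 2√(−p/3) = 3.055050, φ = arccos(3q/(p·r)) = arccos(0.841698) = 0.570377 rad.
y_k = r·cos(φ/3 − 2πk/3) for k = 0, 1, 2 gives y = 3.000000, -1.000000, -2.000000.
λ_k = y_k − 2.000000 gives λ = 1.0000, -3.0000, -4.0000 (check: the sum is -6.0000 = tr M).

Hence λ_max = 1.0000 and λ_min = -4.0000.


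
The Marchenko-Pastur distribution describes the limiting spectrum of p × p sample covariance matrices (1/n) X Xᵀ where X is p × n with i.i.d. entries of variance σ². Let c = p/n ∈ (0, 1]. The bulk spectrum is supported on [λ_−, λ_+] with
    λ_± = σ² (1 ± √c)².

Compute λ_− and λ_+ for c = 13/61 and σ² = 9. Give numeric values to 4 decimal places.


c = 13/61 = 0.213115; √c = 0.461644.
λ_− = σ² (1 − √c)² = 9 · (1 − 0.461644)² = 9 · (0.538356)² = 2.608449.
λ_+ = σ² (1 + √c)² = 9 · (1 + 0.461644)² = 9 · (1.461644)² = 19.227616.

Rounded to 4 decimal places: λ_− ≈ 2.6084, λ_+ ≈ 19.2276.


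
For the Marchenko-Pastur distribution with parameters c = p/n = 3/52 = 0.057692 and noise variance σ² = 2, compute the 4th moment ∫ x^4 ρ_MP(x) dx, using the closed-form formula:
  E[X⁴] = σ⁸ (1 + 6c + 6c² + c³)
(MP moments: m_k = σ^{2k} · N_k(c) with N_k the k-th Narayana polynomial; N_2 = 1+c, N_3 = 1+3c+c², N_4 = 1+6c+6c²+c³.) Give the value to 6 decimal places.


E[X⁴] = σ⁸ (1 + 6c + 6c² + c³) (fourth MP moment). With σ² = 2 (so σ⁸ = 16) and c = 3/52 = 0.057692: E[X⁴] = 16 · (1 + 6·0.057692 + 6·(0.057692)² + (0.057692)³) = 16 · 1.366316.

So E[X^4] = 21.861061.


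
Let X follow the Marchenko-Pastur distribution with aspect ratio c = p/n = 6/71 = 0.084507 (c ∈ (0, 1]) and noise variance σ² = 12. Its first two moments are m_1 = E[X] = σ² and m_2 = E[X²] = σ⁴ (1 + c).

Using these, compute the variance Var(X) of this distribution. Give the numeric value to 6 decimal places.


m_1 = E[X] = σ² = 12, so m_1² = 144.
m_2 = E[X²] = σ⁴ (1 + c) = 144 · (1 + 0.084507) = 144 · 1.084507 = 156.169014.
(Note m_2 − m_1² simplifies to c · σ⁴ = 0.084507 · 144.)

Var(X) = m_2 − m_1² = 156.169014 − 144 = 12.169014.


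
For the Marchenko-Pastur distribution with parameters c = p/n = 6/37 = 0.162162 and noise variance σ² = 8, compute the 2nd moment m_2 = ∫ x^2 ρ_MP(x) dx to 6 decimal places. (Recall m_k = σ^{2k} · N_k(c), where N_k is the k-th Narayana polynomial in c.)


E[X²] = σ⁴ (1 + c) (second MP moment). With σ² = 8 (so σ⁴ = 64) and c = 6/37 = 0.162162: E[X²] = 64 · (1 + 0.162162) = 64 · 1.162162.

So E[X^2] = 74.378378.


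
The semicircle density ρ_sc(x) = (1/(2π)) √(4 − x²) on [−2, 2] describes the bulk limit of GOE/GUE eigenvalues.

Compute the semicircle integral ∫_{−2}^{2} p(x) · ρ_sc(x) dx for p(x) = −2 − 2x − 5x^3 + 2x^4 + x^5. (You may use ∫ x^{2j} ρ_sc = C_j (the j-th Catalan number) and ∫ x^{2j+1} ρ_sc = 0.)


Write p(x) = Σ a_i x^i, split into monomials and integrate each against ρ_sc separately.
Using ∫ x^{2j} ρ_sc = C_j = (1/(j+1)) C(2j, j) (Catalan numbers) and ∫ x^{2j+1} ρ_sc = 0 (odd monomials vanish by symmetry):
  i = 0 (even): a_0 · C_{0} = -2 · 1 = -2
  i = 1 (odd): ∫ x^1 ρ_sc = 0 (vanishes)
  i = 3 (odd): ∫ x^3 ρ_sc = 0 (vanishes)
  i = 4 (even): a_4 · C_{2} = 2 · 2 = 4
  i = 5 (odd): ∫ x^5 ρ_sc = 0 (vanishes)

Summing the contributions: ∫_{−2}^{2} p(x) ρ_sc(x) dx = (-2) + 4 = 2.


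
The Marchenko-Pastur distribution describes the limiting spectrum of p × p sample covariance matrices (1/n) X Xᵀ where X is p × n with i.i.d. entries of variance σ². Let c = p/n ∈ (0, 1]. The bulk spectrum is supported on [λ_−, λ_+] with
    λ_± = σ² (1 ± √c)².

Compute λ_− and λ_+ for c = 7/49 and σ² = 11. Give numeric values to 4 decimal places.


c = 7/49 = 0.142857; √c = 0.377964.
λ_− = σ² (1 − √c)² = 11 · (1 − 0.377964)² = 11 · (0.622036)² = 4.256210.
λ_+ = σ² (1 + √c)² = 11 · (1 + 0.377964)² = 11 · (1.377964)² = 20.886647.

Rounded to 4 decimal places: λ_− ≈ 4.2562, λ_+ ≈ 20.8866.


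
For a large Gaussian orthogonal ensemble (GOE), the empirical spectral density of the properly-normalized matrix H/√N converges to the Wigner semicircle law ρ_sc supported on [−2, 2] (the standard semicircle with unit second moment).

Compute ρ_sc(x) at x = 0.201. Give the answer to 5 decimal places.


ρ_sc(x) = (1/(2π)) √(4 − x²). With x = 0.201:
  4 − x² = 4 − (0.201)² = 4 − 0.040401 = 3.959599.
  √(4 − x²) = 1.989874.
  1/(2π) = 0.159155.
  ρ_sc(0.201) = 0.159155 · 1.989874 = 0.316698.

Rounded to 5 decimal places: ρ_sc(0.201) ≈ 0.31670.


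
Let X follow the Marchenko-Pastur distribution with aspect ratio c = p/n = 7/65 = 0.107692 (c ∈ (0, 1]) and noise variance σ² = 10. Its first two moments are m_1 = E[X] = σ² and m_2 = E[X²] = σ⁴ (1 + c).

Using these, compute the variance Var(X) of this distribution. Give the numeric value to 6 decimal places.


m_1 = E[X] = σ² = 10, so m_1² = 100.
m_2 = E[X²] = σ⁴ (1 + c) = 100 · (1 + 0.107692) = 100 · 1.107692 = 110.769231.
(Note m_2 − m_1² simplifies to c · σ⁴ = 0.107692 · 100.)

Var(X) = m_2 − m_1² = 110.769231 − 100 = 10.769231.


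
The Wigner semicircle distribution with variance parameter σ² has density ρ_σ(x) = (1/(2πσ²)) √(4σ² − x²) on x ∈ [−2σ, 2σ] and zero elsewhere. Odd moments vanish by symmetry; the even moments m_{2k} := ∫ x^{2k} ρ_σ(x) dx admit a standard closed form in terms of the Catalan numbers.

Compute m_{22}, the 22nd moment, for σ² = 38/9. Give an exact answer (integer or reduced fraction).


By the scaled semicircle moment identity, m_{2k} = σ^{2k} · C_k with k = 11.
C_11 = (1/(k+1)) · C(2k, k) = (1/12) · C(22, 11) = (1/12) · 705432 = 58786.
σ^{2k} = (σ²)^k = (38/9)^11 = 238572050223552512/31381059609.

Therefore m_{22} = σ^{22} · C_11 = (238572050223552512/31381059609) · 58786 = 14024696544441757970432/31381059609.


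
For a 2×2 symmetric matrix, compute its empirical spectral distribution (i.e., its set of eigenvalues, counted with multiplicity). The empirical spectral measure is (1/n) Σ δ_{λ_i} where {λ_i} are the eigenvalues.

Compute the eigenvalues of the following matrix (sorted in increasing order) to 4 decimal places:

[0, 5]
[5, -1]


Since M is real symmetric, both eigenvalues are real; they are the roots of det(λI − M) = λ² − (tr M) λ + det M.
tr M = 0 + (-1) = -1.
det M = 0·(-1) − 5² = 0 − 25 = -25.
Characteristic polynomial: λ² + λ − 25 = 0.
Discriminant Δ = (tr M)² − 4·det M = 1 − (-100) = 101; √Δ = 10.049876.
λ = (tr M ± √Δ)/2 = (-1 ± 10.049876)/2, giving (tr M − √Δ)/2 = -5.5249 and (tr M + √Δ)/2 = 4.5249.

Eigenvalues sorted in increasing order: [-5.5249, 4.5249].


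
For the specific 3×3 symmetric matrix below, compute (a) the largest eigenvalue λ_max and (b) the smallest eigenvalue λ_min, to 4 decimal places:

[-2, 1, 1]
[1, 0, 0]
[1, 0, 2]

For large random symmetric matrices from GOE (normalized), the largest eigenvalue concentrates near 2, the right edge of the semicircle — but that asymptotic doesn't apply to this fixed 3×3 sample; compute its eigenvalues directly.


Since M is real symmetric, all three eigenvalues are real; they are the roots of det(λI − M) = λ³ − (tr M) λ² + s λ − det M, where s is the sum of the principal 2×2 minors.
tr M = -2 + 0 + 2 = 0.
s = ((-2)·0 − 1²) + ((-2)·2 − 1²) + (0·2 − 0²) = -1 + (-5) + 0 = -6.
det M (expand along row 1) = (-2)·0 − 1·2 + 1·0 = -2.
Characteristic polynomial: λ³ − 6λ + 2 = 0.
Substitute λ = y + (tr M)/3 = y + 0.000000 to remove the quadratic term: y³ + p·y + q = 0 with p = s − (tr M)²/3 = -6.000000 and q = −2(tr M)³/27 + (tr M)·s/3 − det M = 2.000000.
Three real roots ⇒ use the trigonometric (Viète) form: r = 2√(−p/3) = 2.828427, φ = arccos(3q/(p·r)) = arccos(-0.353553) = 1.932163 rad.
y_k = r·cos(φ/3 − 2πk/3) for k = 0, 1, 2 gives y = 2.261802, 0.339877, -2.601679.
λ_k = y_k + 0.000000 gives λ = 2.2618, 0.3399, -2.6017 (check: the sum is 0.0000 = tr M).

Hence λ_max = 2.2618 and λ_min = -2.6017.


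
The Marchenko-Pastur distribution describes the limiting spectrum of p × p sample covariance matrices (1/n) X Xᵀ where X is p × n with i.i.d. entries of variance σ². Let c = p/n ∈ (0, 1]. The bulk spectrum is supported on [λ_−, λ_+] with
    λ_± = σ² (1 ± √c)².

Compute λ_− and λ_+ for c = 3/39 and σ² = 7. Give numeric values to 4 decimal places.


c = 3/39 = 0.076923; √c = 0.277350.
λ_− = σ² (1 − √c)² = 7 · (1 − 0.277350)² = 7 · (0.722650)² = 3.655560.
λ_+ = σ² (1 + √c)² = 7 · (1 + 0.277350)² = 7 · (1.277350)² = 11.421363.

Rounded to 4 decimal places: λ_− ≈ 3.6556, λ_+ ≈ 11.4214.


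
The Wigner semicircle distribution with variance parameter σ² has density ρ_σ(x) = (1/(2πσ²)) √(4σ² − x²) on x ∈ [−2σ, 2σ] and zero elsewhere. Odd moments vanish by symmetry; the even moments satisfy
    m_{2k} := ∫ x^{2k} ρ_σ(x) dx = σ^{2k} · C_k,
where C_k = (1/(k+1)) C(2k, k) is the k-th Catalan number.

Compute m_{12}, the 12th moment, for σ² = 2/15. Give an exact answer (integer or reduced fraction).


By the scaled semicircle moment identity, m_{2k} = σ^{2k} · C_k with k = 6.
C_6 = (1/(k+1)) · C(2k, k) = (1/7) · C(12, 6) = (1/7) · 924 = 132.
σ^{2k} = (σ²)^k = (2/15)^6 = 64/11390625.

Therefore m_{12} = σ^{12} · C_6 = (64/11390625) · 132 = 2816/3796875.


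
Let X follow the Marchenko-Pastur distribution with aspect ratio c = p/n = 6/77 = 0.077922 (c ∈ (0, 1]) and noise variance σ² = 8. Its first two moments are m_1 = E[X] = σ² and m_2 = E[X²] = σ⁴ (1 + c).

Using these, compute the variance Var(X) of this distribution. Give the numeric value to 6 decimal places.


m_1 = E[X] = σ² = 8, so m_1² = 64.
m_2 = E[X²] = σ⁴ (1 + c) = 64 · (1 + 0.077922) = 64 · 1.077922 = 68.987013.
(Note m_2 − m_1² simplifies to c · σ⁴ = 0.077922 · 64.)

Var(X) = m_2 − m_1² = 68.987013 − 64 = 4.987013.


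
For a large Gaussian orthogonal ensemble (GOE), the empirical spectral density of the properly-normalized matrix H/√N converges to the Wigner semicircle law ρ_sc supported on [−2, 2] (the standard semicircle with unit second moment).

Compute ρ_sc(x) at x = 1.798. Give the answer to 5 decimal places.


ρ_sc(x) = (1/(2π)) √(4 − x²). With x = 1.798:
  4 − x² = 4 − (1.798)² = 4 − 3.232804 = 0.767196.
  √(4 − x²) = 0.875897.
  1/(2π) = 0.159155.
  ρ_sc(1.798) = 0.159155 · 0.875897 = 0.139403.

Rounded to 5 decimal places: ρ_sc(1.798) ≈ 0.13940.


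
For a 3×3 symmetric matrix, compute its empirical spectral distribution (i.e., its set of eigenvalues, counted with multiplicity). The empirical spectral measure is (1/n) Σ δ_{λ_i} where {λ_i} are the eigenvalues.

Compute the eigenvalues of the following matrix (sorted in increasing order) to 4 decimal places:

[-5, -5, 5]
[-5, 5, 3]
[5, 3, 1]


Since M is real symmetric, all three eigenvalues are real; they are the roots of det(λI − M) = λ³ − (tr M) λ² + s λ − det M, where s is the sum of the principal 2×2 minors.
tr M = -5 + 5 + 1 = 1.
s = ((-5)·5 − (-5)²) + ((-5)·1 − 5²) + (5·1 − 3²) = -50 + (-30) + (-4) = -84.
det M (expand along row 1) = (-5)·(-4) − (-5)·(-20) + 5·(-40) = -280.
Characteristic polynomial: λ³ − λ² − 84λ + 280 = 0.
Substitute λ = y + (tr M)/3 = y + 0.333333 to remove the quadratic term: y³ + p·y + q = 0 with p = s − (tr M)²/3 = -84.333333 and q = −2(tr M)³/27 + (tr M)·s/3 − det M = 251.925926.
Three real roots ⇒ use the trigonometric (Viète) form: r = 2√(−p/3) = 10.603982, φ = arccos(3q/(p·r)) = arccos(-0.845135) = 2.577613 rad.
y_k = r·cos(φ/3 − 2πk/3) for k = 0, 1, 2 gives y = 6.924827, 3.492327, -10.417154.
λ_k = y_k + 0.333333 gives λ = 7.2582, 3.8257, -10.0838 (check: the sum is 1.0000 = tr M).

Eigenvalues sorted in increasing order: [-10.0838, 3.8257, 7.2582].


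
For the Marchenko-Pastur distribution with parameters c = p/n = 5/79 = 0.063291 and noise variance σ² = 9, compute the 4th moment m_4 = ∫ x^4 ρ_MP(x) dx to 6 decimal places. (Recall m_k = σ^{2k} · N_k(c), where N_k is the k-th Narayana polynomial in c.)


E[X⁴] = σ⁸ (1 + 6c + 6c² + c³) (fourth MP moment). With σ² = 9 (so σ⁸ = 6561) and c = 5/79 = 0.063291: E[X⁴] = 6561 · (1 + 6·0.063291 + 6·(0.063291)² + (0.063291)³) = 6561 · 1.404035.

So E[X^4] = 9211.873470.


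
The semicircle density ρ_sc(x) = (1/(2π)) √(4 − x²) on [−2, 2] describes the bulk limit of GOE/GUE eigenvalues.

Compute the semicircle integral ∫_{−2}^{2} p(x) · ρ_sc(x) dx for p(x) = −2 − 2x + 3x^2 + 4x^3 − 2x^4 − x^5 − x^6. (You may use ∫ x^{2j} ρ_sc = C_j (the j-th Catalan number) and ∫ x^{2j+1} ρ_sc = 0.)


Write p(x) = Σ a_i x^i, split into monomials and integrate each against ρ_sc separately.
Using ∫ x^{2j} ρ_sc = C_j = (1/(j+1)) C(2j, j) (Catalan numbers) and ∫ x^{2j+1} ρ_sc = 0 (odd monomials vanish by symmetry):
  i = 0 (even): a_0 · C_{0} = -2 · 1 = -2
  i = 1 (odd): ∫ x^1 ρ_sc = 0 (vanishes)
  i = 2 (even): a_2 · C_{1} = 3 · 1 = 3
  i = 3 (odd): ∫ x^3 ρ_sc = 0 (vanishes)
  i = 4 (even): a_4 · C_{2} = -2 · 2 = -4
  i = 5 (odd): ∫ x^5 ρ_sc = 0 (vanishes)
  i = 6 (even): a_6 · C_{3} = -1 · 5 = -5

Summing the contributions: ∫_{−2}^{2} p(x) ρ_sc(x) dx = (-2) + 3 + (-4) + (-5) = -8.


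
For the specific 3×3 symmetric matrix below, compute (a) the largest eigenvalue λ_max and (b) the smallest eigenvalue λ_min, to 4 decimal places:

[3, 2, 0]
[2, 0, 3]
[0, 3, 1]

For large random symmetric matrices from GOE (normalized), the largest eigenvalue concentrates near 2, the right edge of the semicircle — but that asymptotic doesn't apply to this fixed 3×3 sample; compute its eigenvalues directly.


Since M is real symmetric, all three eigenvalues are real; they are the roots of det(λI − M) = λ³ − (tr M) λ² + s λ − det M, where s is the sum of the principal 2×2 minors.
tr M = 3 + 0 + 1 = 4.
s = (3·0 − 2²) + (3·1 − 0²) + (0·1 − 3²) = -4 + 3 + (-9) = -10.
det M (expand along row 1) = 3·(-9) − 2·2 + 0·6 = -31.
Characteristic polynomial: λ³ − 4λ² − 10λ + 31 = 0.
Substitute λ = y + (tr M)/3 = y + 1.333333 to remove the quadratic term: y³ + p·y + q = 0 with p = s − (tr M)²/3 = -15.333333 and q = −2(tr M)³/27 + (tr M)·s/3 − det M = 12.925926.
Three real roots ⇒ use the trigonometric (Viète) form: r = 2√(−p/3) = 4.521553, φ = arccos(3q/(p·r)) = arccos(-0.559318) = 2.164359 rad.
y_k = r·cos(φ/3 − 2πk/3) for k = 0, 1, 2 gives y = 3.394994, 0.888783, -4.283777.
λ_k = y_k + 1.333333 gives λ = 4.7283, 2.2221, -2.9504 (check: the sum is 4.0000 = tr M).

Hence λ_max = 4.7283 and λ_min = -2.9504.


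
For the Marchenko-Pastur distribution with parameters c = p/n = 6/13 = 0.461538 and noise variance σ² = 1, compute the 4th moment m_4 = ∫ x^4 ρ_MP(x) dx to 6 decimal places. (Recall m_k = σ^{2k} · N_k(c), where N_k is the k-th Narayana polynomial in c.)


E[X⁴] = σ⁸ (1 + 6c + 6c² + c³) (fourth MP moment). With σ² = 1 (so σ⁸ = 1) and c = 6/13 = 0.461538: E[X⁴] = 1 · (1 + 6·0.461538 + 6·(0.461538)² + (0.461538)³) = 1 · 5.145653.

So E[X^4] = 5.145653.


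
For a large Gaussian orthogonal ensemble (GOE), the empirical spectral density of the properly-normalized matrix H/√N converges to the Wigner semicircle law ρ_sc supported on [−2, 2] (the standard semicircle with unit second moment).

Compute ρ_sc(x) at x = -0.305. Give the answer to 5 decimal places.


ρ_sc(x) = (1/(2π)) √(4 − x²). With x = -0.305:
  4 − x² = 4 − (-0.305)² = 4 − 0.093025 = 3.906975.
  √(4 − x²) = 1.976607.
  1/(2π) = 0.159155.
  ρ_sc(-0.305) = 0.159155 · 1.976607 = 0.314587.

Rounded to 5 decimal places: ρ_sc(-0.305) ≈ 0.31459.


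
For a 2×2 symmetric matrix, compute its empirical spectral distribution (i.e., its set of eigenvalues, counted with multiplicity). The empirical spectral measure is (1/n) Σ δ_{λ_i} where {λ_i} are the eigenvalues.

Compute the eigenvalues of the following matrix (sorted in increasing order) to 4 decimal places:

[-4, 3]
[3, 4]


Since M is real symmetric, both eigenvalues are real; they are the roots of det(λI − M) = λ² − (tr M) λ + det M.
tr M = -4 + 4 = 0.
det M = (-4)·4 − 3² = -16 − 9 = -25.
Characteristic polynomial: λ² − 25 = 0.
Discriminant Δ = (tr M)² − 4·det M = 0 − (-100) = 100; √Δ = 10.000000.
λ = (tr M ± √Δ)/2 = (0 ± 10.000000)/2, giving (tr M − √Δ)/2 = -5.0000 and (tr M + √Δ)/2 = 5.0000.

Eigenvalues sorted in increasing order: [-5.0000, 5.0000].


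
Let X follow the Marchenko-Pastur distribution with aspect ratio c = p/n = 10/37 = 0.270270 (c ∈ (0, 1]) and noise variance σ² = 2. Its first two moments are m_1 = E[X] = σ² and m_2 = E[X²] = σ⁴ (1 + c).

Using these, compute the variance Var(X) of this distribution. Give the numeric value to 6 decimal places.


m_1 = E[X] = σ² = 2, so m_1² = 4.
m_2 = E[X²] = σ⁴ (1 + c) = 4 · (1 + 0.270270) = 4 · 1.270270 = 5.081081.
(Note m_2 − m_1² simplifies to c · σ⁴ = 0.270270 · 4.)

Var(X) = m_2 − m_1² = 5.081081 − 4 = 1.081081.


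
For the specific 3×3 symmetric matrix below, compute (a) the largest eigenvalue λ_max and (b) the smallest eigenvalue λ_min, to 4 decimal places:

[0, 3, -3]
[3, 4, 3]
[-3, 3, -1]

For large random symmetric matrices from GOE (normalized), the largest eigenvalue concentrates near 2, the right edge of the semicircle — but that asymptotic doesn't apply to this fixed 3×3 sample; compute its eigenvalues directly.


Since M is real symmetric, all three eigenvalues are real; they are the roots of det(λI − M) = λ³ − (tr M) λ² + s λ − det M, where s is the sum of the principal 2×2 minors.
tr M = 0 + 4 + (-1) = 3.
s = (0·4 − 3²) + (0·(-1) − (-3)²) + (4·(-1) − 3²) = -9 + (-9) + (-13) = -31.
det M (expand along row 1) = 0·(-13) − 3·6 + (-3)·21 = -81.
Characteristic polynomial: λ³ − 3λ² − 31λ + 81 = 0.
Substitute λ = y + (tr M)/3 = y + 1.000000 to remove the quadratic term: y³ + p·y + q = 0 with p = s − (tr M)²/3 = -34.000000 and q = −2(tr M)³/27 + (tr M)·s/3 − det M = 48.000000.
Three real roots ⇒ use the trigonometric (Viète) form: r = 2√(−p/3) = 6.733003, φ = arccos(3q/(p·r)) = arccos(-0.629035) = 2.251107 rad.
y_k = r·cos(φ/3 − 2πk/3) for k = 0, 1, 2 gives y = 4.924769, 1.513793, -6.438562.
λ_k = y_k + 1.000000 gives λ = 5.9248, 2.5138, -5.4386 (check: the sum is 3.0000 = tr M).

Hence λ_max = 5.9248 and λ_min = -5.4386.


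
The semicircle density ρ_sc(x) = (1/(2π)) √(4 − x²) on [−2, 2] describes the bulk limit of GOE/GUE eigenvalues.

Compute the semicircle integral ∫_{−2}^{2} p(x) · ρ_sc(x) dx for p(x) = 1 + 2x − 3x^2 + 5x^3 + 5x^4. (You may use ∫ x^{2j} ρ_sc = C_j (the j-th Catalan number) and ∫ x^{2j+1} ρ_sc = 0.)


Write p(x) = Σ a_i x^i, split into monomials and integrate each against ρ_sc separately.
Using ∫ x^{2j} ρ_sc = C_j = (1/(j+1)) C(2j, j) (Catalan numbers) and ∫ x^{2j+1} ρ_sc = 0 (odd monomials vanish by symmetry):
  i = 0 (even): a_0 · C_{0} = 1 · 1 = 1
  i = 1 (odd): ∫ x^1 ρ_sc = 0 (vanishes)
  i = 2 (even): a_2 · C_{1} = -3 · 1 = -3
  i = 3 (odd): ∫ x^3 ρ_sc = 0 (vanishes)
  i = 4 (even): a_4 · C_{2} = 5 · 2 = 10

Summing the contributions: ∫_{−2}^{2} p(x) ρ_sc(x) dx = 1 + (-3) + 10 = 8.


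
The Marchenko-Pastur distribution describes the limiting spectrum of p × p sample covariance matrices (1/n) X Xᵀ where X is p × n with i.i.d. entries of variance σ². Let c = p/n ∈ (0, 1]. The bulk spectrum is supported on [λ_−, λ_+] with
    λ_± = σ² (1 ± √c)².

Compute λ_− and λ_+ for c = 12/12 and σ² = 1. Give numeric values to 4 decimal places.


c = 12/12 = 1.000000; √c = 1.000000.
λ_− = σ² (1 − √c)² = 1 · (1 − 1.000000)² = 1 · (0.000000)² = 0.000000.
λ_+ = σ² (1 + √c)² = 1 · (1 + 1.000000)² = 1 · (2.000000)² = 4.000000.

Rounded to 4 decimal places: λ_− ≈ 0.0000, λ_+ ≈ 4.0000.


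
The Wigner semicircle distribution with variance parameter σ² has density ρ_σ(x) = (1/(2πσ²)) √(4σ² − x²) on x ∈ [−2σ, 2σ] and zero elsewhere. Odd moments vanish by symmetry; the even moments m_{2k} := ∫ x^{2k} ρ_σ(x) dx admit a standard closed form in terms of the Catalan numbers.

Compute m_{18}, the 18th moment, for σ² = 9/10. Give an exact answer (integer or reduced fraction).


By the scaled semicircle moment identity, m_{2k} = σ^{2k} · C_k with k = 9.
C_9 = (1/(k+1)) · C(2k, k) = (1/10) · C(18, 9) = (1/10) · 48620 = 4862.
σ^{2k} = (σ²)^k = (9/10)^9 = 387420489/1000000000.

Therefore m_{18} = σ^{18} · C_9 = (387420489/1000000000) · 4862 = 941819208759/500000000.


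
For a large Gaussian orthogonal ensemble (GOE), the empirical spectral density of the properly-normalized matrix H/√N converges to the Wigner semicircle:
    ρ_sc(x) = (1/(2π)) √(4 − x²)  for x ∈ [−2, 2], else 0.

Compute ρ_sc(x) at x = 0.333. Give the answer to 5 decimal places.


ρ_sc(x) = (1/(2π)) √(4 − x²). With x = 0.333:
  4 − x² = 4 − (0.333)² = 4 − 0.110889 = 3.889111.
  √(4 − x²) = 1.972083.
  1/(2π) = 0.159155.
  ρ_sc(0.333) = 0.159155 · 1.972083 = 0.313867.

Rounded to 5 decimal places: ρ_sc(0.333) ≈ 0.31387.


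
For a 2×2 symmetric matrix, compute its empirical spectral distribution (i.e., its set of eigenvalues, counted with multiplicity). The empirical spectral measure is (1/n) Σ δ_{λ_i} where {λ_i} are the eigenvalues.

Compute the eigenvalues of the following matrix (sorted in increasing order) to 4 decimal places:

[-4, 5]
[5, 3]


Since M is real symmetric, both eigenvalues are real; they are the roots of det(λI − M) = λ² − (tr M) λ + det M.
tr M = -4 + 3 = -1.
det M = (-4)·3 − 5² = -12 − 25 = -37.
Characteristic polynomial: λ² + λ − 37 = 0.
Discriminant Δ = (tr M)² − 4·det M = 1 − (-148) = 149; √Δ = 12.206556.
λ = (tr M ± √Δ)/2 = (-1 ± 12.206556)/2, giving (tr M − √Δ)/2 = -6.6033 and (tr M + √Δ)/2 = 5.6033.

Eigenvalues sorted in increasing order: [-6.6033, 5.6033].


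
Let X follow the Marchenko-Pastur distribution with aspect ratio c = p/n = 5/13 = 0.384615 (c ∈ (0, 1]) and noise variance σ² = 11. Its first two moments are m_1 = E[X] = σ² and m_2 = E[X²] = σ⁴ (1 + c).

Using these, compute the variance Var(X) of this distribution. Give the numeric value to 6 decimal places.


m_1 = E[X] = σ² = 11, so m_1² = 121.
m_2 = E[X²] = σ⁴ (1 + c) = 121 · (1 + 0.384615) = 121 · 1.384615 = 167.538462.
(Note m_2 − m_1² simplifies to c · σ⁴ = 0.384615 · 121.)

Var(X) = m_2 − m_1² = 167.538462 − 121 = 46.538462.


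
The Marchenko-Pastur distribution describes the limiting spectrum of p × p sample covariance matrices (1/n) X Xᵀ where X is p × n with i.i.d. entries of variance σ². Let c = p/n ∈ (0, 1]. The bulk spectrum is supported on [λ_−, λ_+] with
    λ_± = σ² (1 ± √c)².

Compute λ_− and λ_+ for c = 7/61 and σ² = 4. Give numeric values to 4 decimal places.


c = 7/61 = 0.114754; √c = 0.338754.
λ_− = σ² (1 − √c)² = 4 · (1 − 0.338754)² = 4 · (0.661246)² = 1.748986.
λ_+ = σ² (1 + √c)² = 4 · (1 + 0.338754)² = 4 · (1.338754)² = 7.169046.

Rounded to 4 decimal places: λ_− ≈ 1.7490, λ_+ ≈ 7.1690.


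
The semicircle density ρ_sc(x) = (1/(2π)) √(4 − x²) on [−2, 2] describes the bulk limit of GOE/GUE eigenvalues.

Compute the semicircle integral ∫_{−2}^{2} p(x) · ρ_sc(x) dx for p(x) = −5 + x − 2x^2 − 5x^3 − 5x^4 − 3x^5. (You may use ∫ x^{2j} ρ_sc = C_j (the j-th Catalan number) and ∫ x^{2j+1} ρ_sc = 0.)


Write p(x) = Σ a_i x^i, split into monomials and integrate each against ρ_sc separately.
Using ∫ x^{2j} ρ_sc = C_j = (1/(j+1)) C(2j, j) (Catalan numbers) and ∫ x^{2j+1} ρ_sc = 0 (odd monomials vanish by symmetry):
  i = 0 (even): a_0 · C_{0} = -5 · 1 = -5
  i = 1 (odd): ∫ x^1 ρ_sc = 0 (vanishes)
  i = 2 (even): a_2 · C_{1} = -2 · 1 = -2
  i = 3 (odd): ∫ x^3 ρ_sc = 0 (vanishes)
  i = 4 (even): a_4 · C_{2} = -5 · 2 = -10
  i = 5 (odd): ∫ x^5 ρ_sc = 0 (vanishes)

Summing the contributions: ∫_{−2}^{2} p(x) ρ_sc(x) dx = (-5) + (-2) + (-10) = -17.


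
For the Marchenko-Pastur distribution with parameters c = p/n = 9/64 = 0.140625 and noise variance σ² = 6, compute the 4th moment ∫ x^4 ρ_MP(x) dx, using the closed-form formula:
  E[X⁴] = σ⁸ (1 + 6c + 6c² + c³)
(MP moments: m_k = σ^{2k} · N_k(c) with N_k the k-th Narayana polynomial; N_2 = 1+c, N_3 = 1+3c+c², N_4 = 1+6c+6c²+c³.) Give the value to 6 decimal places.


E[X⁴] = σ⁸ (1 + 6c + 6c² + c³) (fourth MP moment). With σ² = 6 (so σ⁸ = 1296) and c = 9/64 = 0.140625: E[X⁴] = 1296 · (1 + 6·0.140625 + 6·(0.140625)² + (0.140625)³) = 1296 · 1.965183.

So E[X^4] = 2546.877502.


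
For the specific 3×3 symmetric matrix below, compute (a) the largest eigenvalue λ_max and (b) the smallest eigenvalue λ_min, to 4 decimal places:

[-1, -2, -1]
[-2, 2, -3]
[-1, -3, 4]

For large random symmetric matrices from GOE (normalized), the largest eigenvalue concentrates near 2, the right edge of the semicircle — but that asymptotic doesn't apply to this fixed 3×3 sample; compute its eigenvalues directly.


Since M is real symmetric, all three eigenvalues are real; they are the roots of det(λI − M) = λ³ − (tr M) λ² + s λ − det M, where s is the sum of the principal 2×2 minors.
tr M = -1 + 2 + 4 = 5.
s = ((-1)·2 − (-2)²) + ((-1)·4 − (-1)²) + (2·4 − (-3)²) = -6 + (-5) + (-1) = -12.
det M (expand along row 1) = (-1)·(-1) − (-2)·(-11) + (-1)·8 = -29.
Characteristic polynomial: λ³ − 5λ² − 12λ + 29 = 0.
Substitute λ = y + (tr M)/3 = y + 1.666667 to remove the quadratic term: y³ + p·y + q = 0 with p = s − (tr M)²/3 = -20.333333 and q = −2(tr M)³/27 + (tr M)·s/3 − det M = -0.259259.
Three real roots ⇒ use the trigonometric (Viète) form: r = 2√(−p/3) = 5.206833, φ = arccos(3q/(p·r)) = arccos(0.007346) = 1.563450 rad.
y_k = r·cos(φ/3 − 2πk/3) for k = 0, 1, 2 gives y = 4.515612, -0.012751, -4.502861.
λ_k = y_k + 1.666667 gives λ = 6.1823, 1.6539, -2.8362 (check: the sum is 5.0000 = tr M).

Hence λ_max = 6.1823 and λ_min = -2.8362.


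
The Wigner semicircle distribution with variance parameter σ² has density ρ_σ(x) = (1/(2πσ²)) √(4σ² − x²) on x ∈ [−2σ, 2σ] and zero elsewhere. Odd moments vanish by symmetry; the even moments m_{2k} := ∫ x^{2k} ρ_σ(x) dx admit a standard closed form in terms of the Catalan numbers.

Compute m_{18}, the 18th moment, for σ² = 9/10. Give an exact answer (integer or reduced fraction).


By the scaled semicircle moment identity, m_{2k} = σ^{2k} · C_k with k = 9.
C_9 = (1/(k+1)) · C(2k, k) = (1/10) · C(18, 9) = (1/10) · 48620 = 4862.
σ^{2k} = (σ²)^k = (9/10)^9 = 387420489/1000000000.

Therefore m_{18} = σ^{18} · C_9 = (387420489/1000000000) · 4862 = 941819208759/500000000.


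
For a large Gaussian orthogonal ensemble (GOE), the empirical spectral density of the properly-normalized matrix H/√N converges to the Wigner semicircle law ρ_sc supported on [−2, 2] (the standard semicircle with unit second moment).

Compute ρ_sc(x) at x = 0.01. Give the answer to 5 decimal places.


ρ_sc(x) = (1/(2π)) √(4 − x²). With x = 0.01:
  4 − x² = 4 − (0.01)² = 4 − 0.000100 = 3.999900.
  √(4 − x²) = 1.999975.
  1/(2π) = 0.159155.
  ρ_sc(0.01) = 0.159155 · 1.999975 = 0.318306.

Rounded to 5 decimal places: ρ_sc(0.01) ≈ 0.31831.


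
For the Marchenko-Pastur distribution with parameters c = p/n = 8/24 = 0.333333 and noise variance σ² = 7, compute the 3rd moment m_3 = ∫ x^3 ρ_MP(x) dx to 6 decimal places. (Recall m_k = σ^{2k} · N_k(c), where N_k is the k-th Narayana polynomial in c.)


E[X³] = σ⁶ (1 + 3c + c²) (third MP moment). With σ² = 7 (so σ⁶ = 343) and c = 8/24 = 0.333333: E[X³] = 343 · (1 + 3·0.333333 + (0.333333)²) = 343 · 2.111111.

So E[X^3] = 724.111111.


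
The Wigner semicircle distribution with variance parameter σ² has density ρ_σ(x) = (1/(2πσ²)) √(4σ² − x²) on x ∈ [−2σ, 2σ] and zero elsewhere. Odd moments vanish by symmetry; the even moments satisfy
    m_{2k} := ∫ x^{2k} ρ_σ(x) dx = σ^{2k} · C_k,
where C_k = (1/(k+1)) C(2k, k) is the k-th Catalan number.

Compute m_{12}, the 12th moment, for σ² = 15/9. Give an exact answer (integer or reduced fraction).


By the scaled semicircle moment identity, m_{2k} = σ^{2k} · C_k with k = 6.
C_6 = (1/(k+1)) · C(2k, k) = (1/7) · C(12, 6) = (1/7) · 924 = 132.
σ^{2k} = (σ²)^k = (15/9)^6 = 15625/729.

Therefore m_{12} = σ^{12} · C_6 = (15625/729) · 132 = 687500/243.


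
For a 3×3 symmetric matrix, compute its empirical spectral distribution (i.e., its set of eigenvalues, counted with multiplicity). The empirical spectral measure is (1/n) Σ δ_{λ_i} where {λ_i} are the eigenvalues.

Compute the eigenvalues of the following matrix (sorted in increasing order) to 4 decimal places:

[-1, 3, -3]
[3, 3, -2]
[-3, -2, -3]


Since M is real symmetric, all three eigenvalues are real; they are the roots of det(λI − M) = λ³ − (tr M) λ² + s λ − det M, where s is the sum of the principal 2×2 minors.
tr M = -1 + 3 + (-3) = -1.
s = ((-1)·3 − 3²) + ((-1)·(-3) − (-3)²) + (3·(-3) − (-2)²) = -12 + (-6) + (-13) = -31.
det M (expand along row 1) = (-1)·(-13) − 3·(-15) + (-3)·3 = 49.
Characteristic polynomial: λ³ + λ² − 31λ − 49 = 0.
Substitute λ = y + (tr M)/3 = y − 0.333333 to remove the quadratic term: y³ + p·y + q = 0 with p = s − (tr M)²/3 = -31.333333 and q = −2(tr M)³/27 + (tr M)·s/3 − det M = -38.592593.
Three real roots ⇒ use the trigonometric (Viète) form: r = 2√(−p/3) = 6.463573, φ = arccos(3q/(p·r)) = arccos(0.571671) = 0.962256 rad.
y_k = r·cos(φ/3 − 2πk/3) for k = 0, 1, 2 gives y = 6.133922, -1.302143, -4.831779.
λ_k = y_k − 0.333333 gives λ = 5.8006, -1.6355, -5.1651 (check: the sum is -1.0000 = tr M).

Eigenvalues sorted in increasing order: [-5.1651, -1.6355, 5.8006].


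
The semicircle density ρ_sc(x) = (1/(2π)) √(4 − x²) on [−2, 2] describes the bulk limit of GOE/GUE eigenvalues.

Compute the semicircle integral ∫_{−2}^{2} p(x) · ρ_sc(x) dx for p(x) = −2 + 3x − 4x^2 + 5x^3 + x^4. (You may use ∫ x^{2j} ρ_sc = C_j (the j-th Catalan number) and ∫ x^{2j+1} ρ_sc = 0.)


Write p(x) = Σ a_i x^i, split into monomials and integrate each against ρ_sc separately.
Using ∫ x^{2j} ρ_sc = C_j = (1/(j+1)) C(2j, j) (Catalan numbers) and ∫ x^{2j+1} ρ_sc = 0 (odd monomials vanish by symmetry):
  i = 0 (even): a_0 · C_{0} = -2 · 1 = -2
  i = 1 (odd): ∫ x^1 ρ_sc = 0 (vanishes)
  i = 2 (even): a_2 · C_{1} = -4 · 1 = -4
  i = 3 (odd): ∫ x^3 ρ_sc = 0 (vanishes)
  i = 4 (even): a_4 · C_{2} = 1 · 2 = 2

Summing the contributions: ∫_{−2}^{2} p(x) ρ_sc(x) dx = (-2) + (-4) + 2 = -4.


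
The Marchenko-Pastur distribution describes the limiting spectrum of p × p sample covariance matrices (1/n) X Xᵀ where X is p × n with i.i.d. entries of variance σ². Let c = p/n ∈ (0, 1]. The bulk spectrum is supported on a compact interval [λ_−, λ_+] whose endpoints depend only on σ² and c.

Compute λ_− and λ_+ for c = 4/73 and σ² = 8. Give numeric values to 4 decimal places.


c = 4/73 = 0.054795; √c = 0.234082.
λ_− = σ² (1 − √c)² = 8 · (1 − 0.234082)² = 8 · (0.765918)² = 4.693039.
λ_+ = σ² (1 + √c)² = 8 · (1 + 0.234082)² = 8 · (1.234082)² = 12.183673.

Rounded to 4 decimal places: λ_− ≈ 4.6930, λ_+ ≈ 12.1837.


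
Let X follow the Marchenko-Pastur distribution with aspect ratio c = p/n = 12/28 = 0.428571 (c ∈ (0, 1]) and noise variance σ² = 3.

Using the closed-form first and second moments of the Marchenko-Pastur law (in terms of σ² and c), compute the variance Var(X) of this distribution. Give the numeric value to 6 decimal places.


Recall the MP moments m_1 = E[X] = σ² and m_2 = E[X²] = σ⁴ (1 + c).
m_1 = E[X] = σ² = 3, so m_1² = 9.
m_2 = E[X²] = σ⁴ (1 + c) = 9 · (1 + 0.428571) = 9 · 1.428571 = 12.857143.
(Note m_2 − m_1² simplifies to c · σ⁴ = 0.428571 · 9.)

Var(X) = m_2 − m_1² = 12.857143 − 9 = 3.857143.


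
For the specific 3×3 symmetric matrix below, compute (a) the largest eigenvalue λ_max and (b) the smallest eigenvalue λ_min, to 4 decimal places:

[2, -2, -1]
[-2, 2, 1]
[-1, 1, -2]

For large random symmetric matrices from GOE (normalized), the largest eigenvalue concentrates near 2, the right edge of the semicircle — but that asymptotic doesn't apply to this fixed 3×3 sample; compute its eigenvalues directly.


Since M is real symmetric, all three eigenvalues are real; they are the roots of det(λI − M) = λ³ − (tr M) λ² + s λ − det M, where s is the sum of the principal 2×2 minors.
tr M = 2 + 2 + (-2) = 2.
s = (2·2 − (-2)²) + (2·(-2) − (-1)²) + (2·(-2) − 1²) = 0 + (-5) + (-5) = -10.
det M (expand along row 1) = 2·(-5) − (-2)·5 + (-1)·0 = 0.
Characteristic polynomial: λ³ − 2λ² − 10λ = 0.
Substitute λ = y + (tr M)/3 = y + 0.666667 to remove the quadratic term: y³ + p·y + q = 0 with p = s − (tr M)²/3 = -11.333333 and q = −2(tr M)³/27 + (tr M)·s/3 − det M = -7.259259.
Three real roots ⇒ use the trigonometric (Viète) form: r = 2√(−p/3) = 3.887301, φ = arccos(3q/(p·r)) = arccos(0.494319) = 1.053745 rad.
y_k = r·cos(φ/3 − 2πk/3) for k = 0, 1, 2 gives y = 3.649958, -0.666667, -2.983291.
λ_k = y_k + 0.666667 gives λ = 4.3166, 0.0000, -2.3166 (check: the sum is 2.0000 = tr M).

Hence λ_max = 4.3166 and λ_min = -2.3166.


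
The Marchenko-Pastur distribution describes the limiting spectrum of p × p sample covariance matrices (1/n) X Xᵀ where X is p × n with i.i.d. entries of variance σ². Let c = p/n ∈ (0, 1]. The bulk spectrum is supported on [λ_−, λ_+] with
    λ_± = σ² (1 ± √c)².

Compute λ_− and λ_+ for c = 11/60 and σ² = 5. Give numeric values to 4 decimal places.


c = 11/60 = 0.183333; √c = 0.428174.
λ_− = σ² (1 − √c)² = 5 · (1 − 0.428174)² = 5 · (0.571826)² = 1.634922.
λ_+ = σ² (1 + √c)² = 5 · (1 + 0.428174)² = 5 · (1.428174)² = 10.198411.

Rounded to 4 decimal places: λ_− ≈ 1.6349, λ_+ ≈ 10.1984.
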